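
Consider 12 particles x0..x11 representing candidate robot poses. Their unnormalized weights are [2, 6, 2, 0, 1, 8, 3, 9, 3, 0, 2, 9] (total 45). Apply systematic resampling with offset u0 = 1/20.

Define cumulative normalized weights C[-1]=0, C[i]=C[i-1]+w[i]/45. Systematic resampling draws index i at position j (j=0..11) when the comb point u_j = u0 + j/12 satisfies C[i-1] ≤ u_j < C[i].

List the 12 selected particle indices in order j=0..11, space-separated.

C = [2/45, 8/45, 2/9, 2/9, 11/45, 19/45, 22/45, 31/45, 34/45, 34/45, 4/5, 1]
j=0: u_0=1/20 ∈ [2/45, 8/45) → index 1
j=1: u_1=2/15 ∈ [2/45, 8/45) → index 1
j=2: u_2=13/60 ∈ [8/45, 2/9) → index 2
j=3: u_3=3/10 ∈ [11/45, 19/45) → index 5
j=4: u_4=23/60 ∈ [11/45, 19/45) → index 5
j=5: u_5=7/15 ∈ [19/45, 22/45) → index 6
j=6: u_6=11/20 ∈ [22/45, 31/45) → index 7
j=7: u_7=19/30 ∈ [22/45, 31/45) → index 7
j=8: u_8=43/60 ∈ [31/45, 34/45) → index 8
j=9: u_9=4/5 ∈ [4/5, 1) → index 11
j=10: u_10=53/60 ∈ [4/5, 1) → index 11
j=11: u_11=29/30 ∈ [4/5, 1) → index 11

1 1 2 5 5 6 7 7 8 11 11 11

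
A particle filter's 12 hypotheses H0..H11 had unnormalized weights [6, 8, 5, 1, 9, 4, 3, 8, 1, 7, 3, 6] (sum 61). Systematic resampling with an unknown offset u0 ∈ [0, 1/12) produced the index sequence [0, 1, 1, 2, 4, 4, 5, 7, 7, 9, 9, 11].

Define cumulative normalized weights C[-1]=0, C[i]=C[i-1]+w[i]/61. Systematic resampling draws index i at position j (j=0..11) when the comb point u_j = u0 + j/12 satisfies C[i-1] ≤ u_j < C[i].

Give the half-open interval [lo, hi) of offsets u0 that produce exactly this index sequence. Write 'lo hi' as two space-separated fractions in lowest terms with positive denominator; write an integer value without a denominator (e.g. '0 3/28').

11/732 7/366

C = [6/61, 14/61, 19/61, 20/61, 29/61, 33/61, 36/61, 44/61, 45/61, 52/61, 55/61, 1]
j=0 picked index 0: u0 ∈ [0, 6/61)
j=1 picked index 1: u0 ∈ [11/732, 107/732)
j=2 picked index 1: u0 ∈ [-25/366, 23/366)
j=3 picked index 2: u0 ∈ [-5/244, 15/244)
j=4 picked index 4: u0 ∈ [-1/183, 26/183)
j=5 picked index 4: u0 ∈ [-65/732, 43/732)
j=6 picked index 5: u0 ∈ [-3/122, 5/122)
j=7 picked index 7: u0 ∈ [5/732, 101/732)
j=8 picked index 7: u0 ∈ [-14/183, 10/183)
j=9 picked index 9: u0 ∈ [-3/244, 25/244)
j=10 picked index 9: u0 ∈ [-35/366, 7/366)
j=11 picked index 11: u0 ∈ [-11/732, 1/12)
intersection: [11/732, 7/366)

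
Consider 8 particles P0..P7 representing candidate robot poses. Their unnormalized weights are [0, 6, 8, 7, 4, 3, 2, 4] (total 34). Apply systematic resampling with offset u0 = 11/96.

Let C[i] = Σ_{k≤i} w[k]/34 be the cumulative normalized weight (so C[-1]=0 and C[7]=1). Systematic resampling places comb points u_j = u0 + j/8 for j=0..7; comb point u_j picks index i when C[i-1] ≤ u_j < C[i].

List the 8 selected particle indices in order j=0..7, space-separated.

C = [0, 3/17, 7/17, 21/34, 25/34, 14/17, 15/17, 1]
j=0: u_0=11/96 ∈ [0, 3/17) → index 1
j=1: u_1=23/96 ∈ [3/17, 7/17) → index 2
j=2: u_2=35/96 ∈ [3/17, 7/17) → index 2
j=3: u_3=47/96 ∈ [7/17, 21/34) → index 3
j=4: u_4=59/96 ∈ [7/17, 21/34) → index 3
j=5: u_5=71/96 ∈ [25/34, 14/17) → index 5
j=6: u_6=83/96 ∈ [14/17, 15/17) → index 6
j=7: u_7=95/96 ∈ [15/17, 1) → index 7

1 2 2 3 3 5 6 7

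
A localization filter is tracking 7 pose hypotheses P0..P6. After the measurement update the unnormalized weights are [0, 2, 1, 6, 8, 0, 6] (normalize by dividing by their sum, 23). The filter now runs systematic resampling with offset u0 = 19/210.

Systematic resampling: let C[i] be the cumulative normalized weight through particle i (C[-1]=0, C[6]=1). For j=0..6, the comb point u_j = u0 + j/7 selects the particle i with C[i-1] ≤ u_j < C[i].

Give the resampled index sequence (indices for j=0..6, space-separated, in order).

2 3 3 4 4 6 6

C = [0, 2/23, 3/23, 9/23, 17/23, 17/23, 1]
j=0: u_0=19/210 ∈ [2/23, 3/23) → index 2
j=1: u_1=7/30 ∈ [3/23, 9/23) → index 3
j=2: u_2=79/210 ∈ [3/23, 9/23) → index 3
j=3: u_3=109/210 ∈ [9/23, 17/23) → index 4
j=4: u_4=139/210 ∈ [9/23, 17/23) → index 4
j=5: u_5=169/210 ∈ [17/23, 1) → index 6
j=6: u_6=199/210 ∈ [17/23, 1) → index 6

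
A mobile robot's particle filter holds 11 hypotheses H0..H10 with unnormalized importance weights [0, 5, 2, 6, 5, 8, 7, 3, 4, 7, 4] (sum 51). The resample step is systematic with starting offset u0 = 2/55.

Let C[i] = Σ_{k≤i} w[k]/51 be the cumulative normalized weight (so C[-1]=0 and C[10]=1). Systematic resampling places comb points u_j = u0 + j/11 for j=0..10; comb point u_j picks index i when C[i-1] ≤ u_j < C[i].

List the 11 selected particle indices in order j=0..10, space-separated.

C = [0, 5/51, 7/51, 13/51, 6/17, 26/51, 11/17, 12/17, 40/51, 47/51, 1]
j=0: u_0=2/55 ∈ [0, 5/51) → index 1
j=1: u_1=7/55 ∈ [5/51, 7/51) → index 2
j=2: u_2=12/55 ∈ [7/51, 13/51) → index 3
j=3: u_3=17/55 ∈ [13/51, 6/17) → index 4
j=4: u_4=2/5 ∈ [6/17, 26/51) → index 5
j=5: u_5=27/55 ∈ [6/17, 26/51) → index 5
j=6: u_6=32/55 ∈ [26/51, 11/17) → index 6
j=7: u_7=37/55 ∈ [11/17, 12/17) → index 7
j=8: u_8=42/55 ∈ [12/17, 40/51) → index 8
j=9: u_9=47/55 ∈ [40/51, 47/51) → index 9
j=10: u_10=52/55 ∈ [47/51, 1) → index 10

1 2 3 4 5 5 6 7 8 9 10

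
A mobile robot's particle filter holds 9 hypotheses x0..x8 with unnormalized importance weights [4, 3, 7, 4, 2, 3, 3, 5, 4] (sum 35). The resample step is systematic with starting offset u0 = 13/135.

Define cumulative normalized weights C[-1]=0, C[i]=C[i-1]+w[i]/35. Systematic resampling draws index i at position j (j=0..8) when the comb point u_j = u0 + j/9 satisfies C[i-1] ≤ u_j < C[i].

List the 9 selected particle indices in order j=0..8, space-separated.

C = [4/35, 1/5, 2/5, 18/35, 4/7, 23/35, 26/35, 31/35, 1]
j=0: u_0=13/135 ∈ [0, 4/35) → index 0
j=1: u_1=28/135 ∈ [1/5, 2/5) → index 2
j=2: u_2=43/135 ∈ [1/5, 2/5) → index 2
j=3: u_3=58/135 ∈ [2/5, 18/35) → index 3
j=4: u_4=73/135 ∈ [18/35, 4/7) → index 4
j=5: u_5=88/135 ∈ [4/7, 23/35) → index 5
j=6: u_6=103/135 ∈ [26/35, 31/35) → index 7
j=7: u_7=118/135 ∈ [26/35, 31/35) → index 7
j=8: u_8=133/135 ∈ [31/35, 1) → index 8

0 2 2 3 4 5 7 7 8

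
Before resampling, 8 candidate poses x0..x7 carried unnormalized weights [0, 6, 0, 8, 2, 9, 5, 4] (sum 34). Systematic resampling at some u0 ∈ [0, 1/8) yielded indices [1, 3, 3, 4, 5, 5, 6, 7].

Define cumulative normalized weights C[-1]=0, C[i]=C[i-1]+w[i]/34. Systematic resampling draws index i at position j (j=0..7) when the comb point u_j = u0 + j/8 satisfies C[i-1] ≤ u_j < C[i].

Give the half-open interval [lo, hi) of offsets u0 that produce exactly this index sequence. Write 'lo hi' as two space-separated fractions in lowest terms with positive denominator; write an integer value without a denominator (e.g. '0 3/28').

7/136 13/136

C = [0, 3/17, 3/17, 7/17, 8/17, 25/34, 15/17, 1]
j=0 picked index 1: u0 ∈ [0, 3/17)
j=1 picked index 3: u0 ∈ [7/136, 39/136)
j=2 picked index 3: u0 ∈ [-5/68, 11/68)
j=3 picked index 4: u0 ∈ [5/136, 13/136)
j=4 picked index 5: u0 ∈ [-1/34, 4/17)
j=5 picked index 5: u0 ∈ [-21/136, 15/136)
j=6 picked index 6: u0 ∈ [-1/68, 9/68)
j=7 picked index 7: u0 ∈ [1/136, 1/8)
intersection: [7/136, 13/136)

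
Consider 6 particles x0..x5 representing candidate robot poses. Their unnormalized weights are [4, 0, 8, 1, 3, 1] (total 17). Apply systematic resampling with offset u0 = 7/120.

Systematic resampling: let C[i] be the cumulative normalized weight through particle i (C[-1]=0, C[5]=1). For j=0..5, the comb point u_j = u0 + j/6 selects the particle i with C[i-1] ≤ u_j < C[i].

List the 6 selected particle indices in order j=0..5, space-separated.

0 0 2 2 3 4

C = [4/17, 4/17, 12/17, 13/17, 16/17, 1]
j=0: u_0=7/120 ∈ [0, 4/17) → index 0
j=1: u_1=9/40 ∈ [0, 4/17) → index 0
j=2: u_2=47/120 ∈ [4/17, 12/17) → index 2
j=3: u_3=67/120 ∈ [4/17, 12/17) → index 2
j=4: u_4=29/40 ∈ [12/17, 13/17) → index 3
j=5: u_5=107/120 ∈ [13/17, 16/17) → index 4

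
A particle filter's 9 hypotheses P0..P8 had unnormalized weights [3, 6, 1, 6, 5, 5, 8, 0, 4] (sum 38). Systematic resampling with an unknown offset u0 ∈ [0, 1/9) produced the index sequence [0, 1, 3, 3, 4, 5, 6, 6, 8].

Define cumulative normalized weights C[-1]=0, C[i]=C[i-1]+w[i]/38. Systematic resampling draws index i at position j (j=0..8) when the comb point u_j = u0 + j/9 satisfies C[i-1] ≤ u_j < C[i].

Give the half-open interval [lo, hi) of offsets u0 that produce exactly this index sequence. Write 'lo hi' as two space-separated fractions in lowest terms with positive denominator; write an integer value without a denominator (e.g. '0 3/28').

7/171 3/38

C = [3/38, 9/38, 5/19, 8/19, 21/38, 13/19, 17/19, 17/19, 1]
j=0 picked index 0: u0 ∈ [0, 3/38)
j=1 picked index 1: u0 ∈ [-11/342, 43/342)
j=2 picked index 3: u0 ∈ [7/171, 34/171)
j=3 picked index 3: u0 ∈ [-4/57, 5/57)
j=4 picked index 4: u0 ∈ [-4/171, 37/342)
j=5 picked index 5: u0 ∈ [-1/342, 22/171)
j=6 picked index 6: u0 ∈ [1/57, 13/57)
j=7 picked index 6: u0 ∈ [-16/171, 20/171)
j=8 picked index 8: u0 ∈ [1/171, 1/9)
intersection: [7/171, 3/38)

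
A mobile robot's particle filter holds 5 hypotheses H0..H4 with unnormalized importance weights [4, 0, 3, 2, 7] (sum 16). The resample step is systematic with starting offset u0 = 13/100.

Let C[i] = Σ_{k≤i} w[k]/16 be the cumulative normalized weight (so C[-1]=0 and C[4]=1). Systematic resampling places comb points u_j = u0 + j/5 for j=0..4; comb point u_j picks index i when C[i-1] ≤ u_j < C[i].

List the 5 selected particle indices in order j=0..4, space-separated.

C = [1/4, 1/4, 7/16, 9/16, 1]
j=0: u_0=13/100 ∈ [0, 1/4) → index 0
j=1: u_1=33/100 ∈ [1/4, 7/16) → index 2
j=2: u_2=53/100 ∈ [7/16, 9/16) → index 3
j=3: u_3=73/100 ∈ [9/16, 1) → index 4
j=4: u_4=93/100 ∈ [9/16, 1) → index 4

0 2 3 4 4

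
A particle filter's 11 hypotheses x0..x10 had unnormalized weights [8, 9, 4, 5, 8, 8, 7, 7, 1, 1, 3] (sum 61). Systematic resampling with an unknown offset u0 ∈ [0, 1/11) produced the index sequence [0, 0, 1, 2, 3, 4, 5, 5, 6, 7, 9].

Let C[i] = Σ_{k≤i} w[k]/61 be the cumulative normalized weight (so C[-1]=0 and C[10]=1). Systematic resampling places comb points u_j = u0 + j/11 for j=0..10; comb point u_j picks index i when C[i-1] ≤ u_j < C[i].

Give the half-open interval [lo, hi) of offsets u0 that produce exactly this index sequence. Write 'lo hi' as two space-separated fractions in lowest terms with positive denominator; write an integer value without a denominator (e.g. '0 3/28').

C = [8/61, 17/61, 21/61, 26/61, 34/61, 42/61, 49/61, 56/61, 57/61, 58/61, 1]
j=0 picked index 0: u0 ∈ [0, 8/61)
j=1 picked index 0: u0 ∈ [-1/11, 27/671)
j=2 picked index 1: u0 ∈ [-34/671, 65/671)
j=3 picked index 2: u0 ∈ [4/671, 48/671)
j=4 picked index 3: u0 ∈ [-13/671, 42/671)
j=5 picked index 4: u0 ∈ [-19/671, 69/671)
j=6 picked index 5: u0 ∈ [8/671, 96/671)
j=7 picked index 5: u0 ∈ [-53/671, 35/671)
j=8 picked index 6: u0 ∈ [-26/671, 51/671)
j=9 picked index 7: u0 ∈ [-10/671, 67/671)
j=10 picked index 9: u0 ∈ [17/671, 28/671)
intersection: [17/671, 27/671)

17/671 27/671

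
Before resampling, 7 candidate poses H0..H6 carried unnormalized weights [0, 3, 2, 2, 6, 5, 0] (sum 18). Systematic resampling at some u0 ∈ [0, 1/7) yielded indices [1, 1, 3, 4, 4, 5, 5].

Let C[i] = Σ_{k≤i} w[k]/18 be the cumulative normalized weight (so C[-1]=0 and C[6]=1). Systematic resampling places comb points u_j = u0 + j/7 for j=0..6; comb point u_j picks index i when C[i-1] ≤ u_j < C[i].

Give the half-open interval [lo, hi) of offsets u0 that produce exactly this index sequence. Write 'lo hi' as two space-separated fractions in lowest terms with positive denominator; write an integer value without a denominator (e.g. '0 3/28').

1/126 1/42

C = [0, 1/6, 5/18, 7/18, 13/18, 1, 1]
j=0 picked index 1: u0 ∈ [0, 1/6)
j=1 picked index 1: u0 ∈ [-1/7, 1/42)
j=2 picked index 3: u0 ∈ [-1/126, 13/126)
j=3 picked index 4: u0 ∈ [-5/126, 37/126)
j=4 picked index 4: u0 ∈ [-23/126, 19/126)
j=5 picked index 5: u0 ∈ [1/126, 2/7)
j=6 picked index 5: u0 ∈ [-17/126, 1/7)
intersection: [1/126, 1/42)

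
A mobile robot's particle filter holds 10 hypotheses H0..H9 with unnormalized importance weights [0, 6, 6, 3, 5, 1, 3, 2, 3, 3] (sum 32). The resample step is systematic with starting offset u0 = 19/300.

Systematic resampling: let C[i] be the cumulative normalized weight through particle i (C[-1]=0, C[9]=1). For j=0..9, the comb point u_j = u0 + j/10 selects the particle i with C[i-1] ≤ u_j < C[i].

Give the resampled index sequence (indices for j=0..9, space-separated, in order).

1 1 2 2 3 4 6 7 8 9

C = [0, 3/16, 3/8, 15/32, 5/8, 21/32, 3/4, 13/16, 29/32, 1]
j=0: u_0=19/300 ∈ [0, 3/16) → index 1
j=1: u_1=49/300 ∈ [0, 3/16) → index 1
j=2: u_2=79/300 ∈ [3/16, 3/8) → index 2
j=3: u_3=109/300 ∈ [3/16, 3/8) → index 2
j=4: u_4=139/300 ∈ [3/8, 15/32) → index 3
j=5: u_5=169/300 ∈ [15/32, 5/8) → index 4
j=6: u_6=199/300 ∈ [21/32, 3/4) → index 6
j=7: u_7=229/300 ∈ [3/4, 13/16) → index 7
j=8: u_8=259/300 ∈ [13/16, 29/32) → index 8
j=9: u_9=289/300 ∈ [29/32, 1) → index 9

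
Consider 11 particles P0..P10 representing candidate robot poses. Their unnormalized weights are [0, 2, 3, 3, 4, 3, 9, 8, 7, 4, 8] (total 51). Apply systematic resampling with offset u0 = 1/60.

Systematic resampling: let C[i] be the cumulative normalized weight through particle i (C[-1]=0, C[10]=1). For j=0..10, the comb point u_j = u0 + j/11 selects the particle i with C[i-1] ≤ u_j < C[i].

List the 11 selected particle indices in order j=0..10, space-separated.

1 3 4 5 6 7 7 8 8 9 10

C = [0, 2/51, 5/51, 8/51, 4/17, 5/17, 8/17, 32/51, 13/17, 43/51, 1]
j=0: u_0=1/60 ∈ [0, 2/51) → index 1
j=1: u_1=71/660 ∈ [5/51, 8/51) → index 3
j=2: u_2=131/660 ∈ [8/51, 4/17) → index 4
j=3: u_3=191/660 ∈ [4/17, 5/17) → index 5
j=4: u_4=251/660 ∈ [5/17, 8/17) → index 6
j=5: u_5=311/660 ∈ [8/17, 32/51) → index 7
j=6: u_6=371/660 ∈ [8/17, 32/51) → index 7
j=7: u_7=431/660 ∈ [32/51, 13/17) → index 8
j=8: u_8=491/660 ∈ [32/51, 13/17) → index 8
j=9: u_9=551/660 ∈ [13/17, 43/51) → index 9
j=10: u_10=611/660 ∈ [43/51, 1) → index 10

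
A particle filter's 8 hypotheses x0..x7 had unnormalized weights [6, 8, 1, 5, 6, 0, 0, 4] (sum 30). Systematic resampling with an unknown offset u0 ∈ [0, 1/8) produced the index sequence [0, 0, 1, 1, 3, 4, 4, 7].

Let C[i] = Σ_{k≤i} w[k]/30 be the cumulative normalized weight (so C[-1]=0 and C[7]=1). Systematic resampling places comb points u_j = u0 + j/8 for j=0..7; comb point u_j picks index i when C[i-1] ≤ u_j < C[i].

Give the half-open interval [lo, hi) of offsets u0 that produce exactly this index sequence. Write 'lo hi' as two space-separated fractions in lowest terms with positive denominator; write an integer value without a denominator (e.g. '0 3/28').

C = [1/5, 7/15, 1/2, 2/3, 13/15, 13/15, 13/15, 1]
j=0 picked index 0: u0 ∈ [0, 1/5)
j=1 picked index 0: u0 ∈ [-1/8, 3/40)
j=2 picked index 1: u0 ∈ [-1/20, 13/60)
j=3 picked index 1: u0 ∈ [-7/40, 11/120)
j=4 picked index 3: u0 ∈ [0, 1/6)
j=5 picked index 4: u0 ∈ [1/24, 29/120)
j=6 picked index 4: u0 ∈ [-1/12, 7/60)
j=7 picked index 7: u0 ∈ [-1/120, 1/8)
intersection: [1/24, 3/40)

1/24 3/40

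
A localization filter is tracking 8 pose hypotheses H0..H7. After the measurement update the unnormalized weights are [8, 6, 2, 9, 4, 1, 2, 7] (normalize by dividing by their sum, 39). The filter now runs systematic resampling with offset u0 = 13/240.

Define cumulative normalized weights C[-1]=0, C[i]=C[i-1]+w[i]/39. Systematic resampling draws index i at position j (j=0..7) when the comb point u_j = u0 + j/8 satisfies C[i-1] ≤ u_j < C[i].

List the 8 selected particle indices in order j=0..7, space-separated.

C = [8/39, 14/39, 16/39, 25/39, 29/39, 10/13, 32/39, 1]
j=0: u_0=13/240 ∈ [0, 8/39) → index 0
j=1: u_1=43/240 ∈ [0, 8/39) → index 0
j=2: u_2=73/240 ∈ [8/39, 14/39) → index 1
j=3: u_3=103/240 ∈ [16/39, 25/39) → index 3
j=4: u_4=133/240 ∈ [16/39, 25/39) → index 3
j=5: u_5=163/240 ∈ [25/39, 29/39) → index 4
j=6: u_6=193/240 ∈ [10/13, 32/39) → index 6
j=7: u_7=223/240 ∈ [32/39, 1) → index 7

0 0 1 3 3 4 6 7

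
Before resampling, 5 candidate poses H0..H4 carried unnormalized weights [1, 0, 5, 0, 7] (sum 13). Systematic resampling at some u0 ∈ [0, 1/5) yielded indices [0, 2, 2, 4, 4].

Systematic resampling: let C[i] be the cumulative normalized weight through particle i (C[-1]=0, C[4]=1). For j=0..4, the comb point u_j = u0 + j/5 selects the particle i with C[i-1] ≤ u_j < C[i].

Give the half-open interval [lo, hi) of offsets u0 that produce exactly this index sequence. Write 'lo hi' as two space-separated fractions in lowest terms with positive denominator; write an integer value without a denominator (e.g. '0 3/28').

0 4/65

C = [1/13, 1/13, 6/13, 6/13, 1]
j=0 picked index 0: u0 ∈ [0, 1/13)
j=1 picked index 2: u0 ∈ [-8/65, 17/65)
j=2 picked index 2: u0 ∈ [-21/65, 4/65)
j=3 picked index 4: u0 ∈ [-9/65, 2/5)
j=4 picked index 4: u0 ∈ [-22/65, 1/5)
intersection: [0, 4/65)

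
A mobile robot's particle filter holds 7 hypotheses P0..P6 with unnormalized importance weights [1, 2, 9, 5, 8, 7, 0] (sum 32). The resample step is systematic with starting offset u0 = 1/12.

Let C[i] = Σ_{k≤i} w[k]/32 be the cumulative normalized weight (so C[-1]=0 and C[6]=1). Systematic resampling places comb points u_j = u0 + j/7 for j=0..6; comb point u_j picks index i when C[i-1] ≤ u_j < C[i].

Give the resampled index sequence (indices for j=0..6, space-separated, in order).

C = [1/32, 3/32, 3/8, 17/32, 25/32, 1, 1]
j=0: u_0=1/12 ∈ [1/32, 3/32) → index 1
j=1: u_1=19/84 ∈ [3/32, 3/8) → index 2
j=2: u_2=31/84 ∈ [3/32, 3/8) → index 2
j=3: u_3=43/84 ∈ [3/8, 17/32) → index 3
j=4: u_4=55/84 ∈ [17/32, 25/32) → index 4
j=5: u_5=67/84 ∈ [25/32, 1) → index 5
j=6: u_6=79/84 ∈ [25/32, 1) → index 5

1 2 2 3 4 5 5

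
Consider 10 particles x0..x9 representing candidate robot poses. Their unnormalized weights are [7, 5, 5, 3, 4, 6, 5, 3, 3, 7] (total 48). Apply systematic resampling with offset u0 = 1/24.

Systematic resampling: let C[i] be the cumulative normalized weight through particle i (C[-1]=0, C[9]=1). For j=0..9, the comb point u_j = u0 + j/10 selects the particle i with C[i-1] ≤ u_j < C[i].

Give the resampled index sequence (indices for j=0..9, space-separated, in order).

C = [7/48, 1/4, 17/48, 5/12, 1/2, 5/8, 35/48, 19/24, 41/48, 1]
j=0: u_0=1/24 ∈ [0, 7/48) → index 0
j=1: u_1=17/120 ∈ [0, 7/48) → index 0
j=2: u_2=29/120 ∈ [7/48, 1/4) → index 1
j=3: u_3=41/120 ∈ [1/4, 17/48) → index 2
j=4: u_4=53/120 ∈ [5/12, 1/2) → index 4
j=5: u_5=13/24 ∈ [1/2, 5/8) → index 5
j=6: u_6=77/120 ∈ [5/8, 35/48) → index 6
j=7: u_7=89/120 ∈ [35/48, 19/24) → index 7
j=8: u_8=101/120 ∈ [19/24, 41/48) → index 8
j=9: u_9=113/120 ∈ [41/48, 1) → index 9

0 0 1 2 4 5 6 7 8 9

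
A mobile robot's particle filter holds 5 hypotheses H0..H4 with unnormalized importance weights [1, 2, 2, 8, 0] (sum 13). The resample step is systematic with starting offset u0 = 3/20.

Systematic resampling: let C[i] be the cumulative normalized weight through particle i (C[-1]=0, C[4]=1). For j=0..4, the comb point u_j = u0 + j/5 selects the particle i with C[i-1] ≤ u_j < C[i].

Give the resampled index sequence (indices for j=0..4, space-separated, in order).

1 2 3 3 3

C = [1/13, 3/13, 5/13, 1, 1]
j=0: u_0=3/20 ∈ [1/13, 3/13) → index 1
j=1: u_1=7/20 ∈ [3/13, 5/13) → index 2
j=2: u_2=11/20 ∈ [5/13, 1) → index 3
j=3: u_3=3/4 ∈ [5/13, 1) → index 3
j=4: u_4=19/20 ∈ [5/13, 1) → index 3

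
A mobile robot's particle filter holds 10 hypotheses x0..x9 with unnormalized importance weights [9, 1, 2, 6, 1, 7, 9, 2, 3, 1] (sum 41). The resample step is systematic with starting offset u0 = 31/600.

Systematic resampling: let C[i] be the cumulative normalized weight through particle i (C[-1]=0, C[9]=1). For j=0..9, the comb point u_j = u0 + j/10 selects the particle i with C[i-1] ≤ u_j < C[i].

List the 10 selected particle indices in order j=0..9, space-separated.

0 0 2 3 4 5 6 6 6 8

C = [9/41, 10/41, 12/41, 18/41, 19/41, 26/41, 35/41, 37/41, 40/41, 1]
j=0: u_0=31/600 ∈ [0, 9/41) → index 0
j=1: u_1=91/600 ∈ [0, 9/41) → index 0
j=2: u_2=151/600 ∈ [10/41, 12/41) → index 2
j=3: u_3=211/600 ∈ [12/41, 18/41) → index 3
j=4: u_4=271/600 ∈ [18/41, 19/41) → index 4
j=5: u_5=331/600 ∈ [19/41, 26/41) → index 5
j=6: u_6=391/600 ∈ [26/41, 35/41) → index 6
j=7: u_7=451/600 ∈ [26/41, 35/41) → index 6
j=8: u_8=511/600 ∈ [26/41, 35/41) → index 6
j=9: u_9=571/600 ∈ [37/41, 40/41) → index 8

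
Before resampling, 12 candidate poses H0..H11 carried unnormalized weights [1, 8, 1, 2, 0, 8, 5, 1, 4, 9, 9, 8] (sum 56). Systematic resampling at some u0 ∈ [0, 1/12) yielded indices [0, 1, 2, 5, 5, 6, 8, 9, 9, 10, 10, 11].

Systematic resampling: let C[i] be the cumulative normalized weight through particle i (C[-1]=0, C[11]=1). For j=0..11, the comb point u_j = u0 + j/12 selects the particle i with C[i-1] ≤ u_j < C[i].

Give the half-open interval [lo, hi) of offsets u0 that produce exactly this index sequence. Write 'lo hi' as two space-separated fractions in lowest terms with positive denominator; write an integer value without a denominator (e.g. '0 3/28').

0 1/84

C = [1/56, 9/56, 5/28, 3/14, 3/14, 5/14, 25/56, 13/28, 15/28, 39/56, 6/7, 1]
j=0 picked index 0: u0 ∈ [0, 1/56)
j=1 picked index 1: u0 ∈ [-11/168, 13/168)
j=2 picked index 2: u0 ∈ [-1/168, 1/84)
j=3 picked index 5: u0 ∈ [-1/28, 3/28)
j=4 picked index 5: u0 ∈ [-5/42, 1/42)
j=5 picked index 6: u0 ∈ [-5/84, 5/168)
j=6 picked index 8: u0 ∈ [-1/28, 1/28)
j=7 picked index 9: u0 ∈ [-1/21, 19/168)
j=8 picked index 9: u0 ∈ [-11/84, 5/168)
j=9 picked index 10: u0 ∈ [-3/56, 3/28)
j=10 picked index 10: u0 ∈ [-23/168, 1/42)
j=11 picked index 11: u0 ∈ [-5/84, 1/12)
intersection: [0, 1/84)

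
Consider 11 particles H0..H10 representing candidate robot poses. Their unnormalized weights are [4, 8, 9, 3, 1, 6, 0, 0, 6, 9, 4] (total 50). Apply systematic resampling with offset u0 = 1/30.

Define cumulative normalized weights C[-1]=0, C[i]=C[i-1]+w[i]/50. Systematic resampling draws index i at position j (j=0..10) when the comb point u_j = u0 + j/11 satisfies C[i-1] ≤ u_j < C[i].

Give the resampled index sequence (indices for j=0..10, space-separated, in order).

0 1 1 2 2 4 5 8 9 9 10

C = [2/25, 6/25, 21/50, 12/25, 1/2, 31/50, 31/50, 31/50, 37/50, 23/25, 1]
j=0: u_0=1/30 ∈ [0, 2/25) → index 0
j=1: u_1=41/330 ∈ [2/25, 6/25) → index 1
j=2: u_2=71/330 ∈ [2/25, 6/25) → index 1
j=3: u_3=101/330 ∈ [6/25, 21/50) → index 2
j=4: u_4=131/330 ∈ [6/25, 21/50) → index 2
j=5: u_5=161/330 ∈ [12/25, 1/2) → index 4
j=6: u_6=191/330 ∈ [1/2, 31/50) → index 5
j=7: u_7=221/330 ∈ [31/50, 37/50) → index 8
j=8: u_8=251/330 ∈ [37/50, 23/25) → index 9
j=9: u_9=281/330 ∈ [37/50, 23/25) → index 9
j=10: u_10=311/330 ∈ [23/25, 1) → index 10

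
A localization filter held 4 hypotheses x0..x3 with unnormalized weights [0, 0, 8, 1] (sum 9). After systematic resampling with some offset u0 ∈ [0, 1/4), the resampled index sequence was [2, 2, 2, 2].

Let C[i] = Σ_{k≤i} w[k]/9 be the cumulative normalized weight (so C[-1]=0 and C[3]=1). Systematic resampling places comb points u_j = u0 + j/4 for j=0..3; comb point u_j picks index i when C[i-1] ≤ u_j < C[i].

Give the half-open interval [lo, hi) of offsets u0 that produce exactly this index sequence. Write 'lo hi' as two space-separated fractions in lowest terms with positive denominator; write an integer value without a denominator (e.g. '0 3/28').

C = [0, 0, 8/9, 1]
j=0 picked index 2: u0 ∈ [0, 8/9)
j=1 picked index 2: u0 ∈ [-1/4, 23/36)
j=2 picked index 2: u0 ∈ [-1/2, 7/18)
j=3 picked index 2: u0 ∈ [-3/4, 5/36)
intersection: [0, 5/36)

0 5/36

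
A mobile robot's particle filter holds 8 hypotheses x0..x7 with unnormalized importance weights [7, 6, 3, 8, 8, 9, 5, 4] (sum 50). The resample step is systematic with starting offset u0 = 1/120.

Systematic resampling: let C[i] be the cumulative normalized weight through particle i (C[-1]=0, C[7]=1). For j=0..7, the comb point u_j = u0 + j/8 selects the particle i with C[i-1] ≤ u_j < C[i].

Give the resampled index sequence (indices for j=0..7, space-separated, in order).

0 0 1 3 4 4 5 6

C = [7/50, 13/50, 8/25, 12/25, 16/25, 41/50, 23/25, 1]
j=0: u_0=1/120 ∈ [0, 7/50) → index 0
j=1: u_1=2/15 ∈ [0, 7/50) → index 0
j=2: u_2=31/120 ∈ [7/50, 13/50) → index 1
j=3: u_3=23/60 ∈ [8/25, 12/25) → index 3
j=4: u_4=61/120 ∈ [12/25, 16/25) → index 4
j=5: u_5=19/30 ∈ [12/25, 16/25) → index 4
j=6: u_6=91/120 ∈ [16/25, 41/50) → index 5
j=7: u_7=53/60 ∈ [41/50, 23/25) → index 6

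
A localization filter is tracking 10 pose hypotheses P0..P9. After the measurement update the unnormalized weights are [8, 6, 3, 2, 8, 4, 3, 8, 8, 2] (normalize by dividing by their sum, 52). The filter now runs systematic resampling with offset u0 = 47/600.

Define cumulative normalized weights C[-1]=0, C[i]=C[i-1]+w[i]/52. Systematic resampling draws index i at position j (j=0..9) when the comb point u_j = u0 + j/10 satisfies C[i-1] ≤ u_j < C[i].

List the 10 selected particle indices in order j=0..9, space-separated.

C = [2/13, 7/26, 17/52, 19/52, 27/52, 31/52, 17/26, 21/26, 25/26, 1]
j=0: u_0=47/600 ∈ [0, 2/13) → index 0
j=1: u_1=107/600 ∈ [2/13, 7/26) → index 1
j=2: u_2=167/600 ∈ [7/26, 17/52) → index 2
j=3: u_3=227/600 ∈ [19/52, 27/52) → index 4
j=4: u_4=287/600 ∈ [19/52, 27/52) → index 4
j=5: u_5=347/600 ∈ [27/52, 31/52) → index 5
j=6: u_6=407/600 ∈ [17/26, 21/26) → index 7
j=7: u_7=467/600 ∈ [17/26, 21/26) → index 7
j=8: u_8=527/600 ∈ [21/26, 25/26) → index 8
j=9: u_9=587/600 ∈ [25/26, 1) → index 9

0 1 2 4 4 5 7 7 8 9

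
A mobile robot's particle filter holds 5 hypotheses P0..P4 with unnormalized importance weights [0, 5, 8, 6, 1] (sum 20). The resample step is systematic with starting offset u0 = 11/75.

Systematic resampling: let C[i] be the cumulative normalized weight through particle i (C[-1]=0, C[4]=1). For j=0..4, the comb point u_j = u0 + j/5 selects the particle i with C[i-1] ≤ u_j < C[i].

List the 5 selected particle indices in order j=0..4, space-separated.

1 2 2 3 3

C = [0, 1/4, 13/20, 19/20, 1]
j=0: u_0=11/75 ∈ [0, 1/4) → index 1
j=1: u_1=26/75 ∈ [1/4, 13/20) → index 2
j=2: u_2=41/75 ∈ [1/4, 13/20) → index 2
j=3: u_3=56/75 ∈ [13/20, 19/20) → index 3
j=4: u_4=71/75 ∈ [13/20, 19/20) → index 3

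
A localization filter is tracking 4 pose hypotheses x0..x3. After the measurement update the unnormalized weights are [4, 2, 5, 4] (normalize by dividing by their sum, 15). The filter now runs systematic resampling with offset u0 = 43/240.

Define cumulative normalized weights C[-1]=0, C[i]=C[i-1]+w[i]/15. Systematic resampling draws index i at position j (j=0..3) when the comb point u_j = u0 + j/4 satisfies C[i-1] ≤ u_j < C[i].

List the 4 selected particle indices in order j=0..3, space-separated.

C = [4/15, 2/5, 11/15, 1]
j=0: u_0=43/240 ∈ [0, 4/15) → index 0
j=1: u_1=103/240 ∈ [2/5, 11/15) → index 2
j=2: u_2=163/240 ∈ [2/5, 11/15) → index 2
j=3: u_3=223/240 ∈ [11/15, 1) → index 3

0 2 2 3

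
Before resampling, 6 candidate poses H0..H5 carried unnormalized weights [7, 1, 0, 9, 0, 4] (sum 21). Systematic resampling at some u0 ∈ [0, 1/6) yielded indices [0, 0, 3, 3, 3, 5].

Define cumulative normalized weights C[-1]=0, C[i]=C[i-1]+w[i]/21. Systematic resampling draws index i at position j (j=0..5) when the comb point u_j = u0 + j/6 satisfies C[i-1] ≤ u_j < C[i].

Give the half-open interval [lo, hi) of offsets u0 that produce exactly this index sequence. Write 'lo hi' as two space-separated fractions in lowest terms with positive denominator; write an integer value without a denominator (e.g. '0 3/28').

C = [1/3, 8/21, 8/21, 17/21, 17/21, 1]
j=0 picked index 0: u0 ∈ [0, 1/3)
j=1 picked index 0: u0 ∈ [-1/6, 1/6)
j=2 picked index 3: u0 ∈ [1/21, 10/21)
j=3 picked index 3: u0 ∈ [-5/42, 13/42)
j=4 picked index 3: u0 ∈ [-2/7, 1/7)
j=5 picked index 5: u0 ∈ [-1/42, 1/6)
intersection: [1/21, 1/7)

1/21 1/7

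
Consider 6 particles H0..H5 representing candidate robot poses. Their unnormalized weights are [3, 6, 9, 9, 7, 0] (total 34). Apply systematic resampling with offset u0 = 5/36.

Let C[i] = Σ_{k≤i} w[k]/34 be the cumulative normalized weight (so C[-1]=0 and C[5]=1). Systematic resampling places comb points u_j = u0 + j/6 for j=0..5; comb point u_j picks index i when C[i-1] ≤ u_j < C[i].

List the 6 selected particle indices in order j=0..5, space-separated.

1 2 2 3 4 4

C = [3/34, 9/34, 9/17, 27/34, 1, 1]
j=0: u_0=5/36 ∈ [3/34, 9/34) → index 1
j=1: u_1=11/36 ∈ [9/34, 9/17) → index 2
j=2: u_2=17/36 ∈ [9/34, 9/17) → index 2
j=3: u_3=23/36 ∈ [9/17, 27/34) → index 3
j=4: u_4=29/36 ∈ [27/34, 1) → index 4
j=5: u_5=35/36 ∈ [27/34, 1) → index 4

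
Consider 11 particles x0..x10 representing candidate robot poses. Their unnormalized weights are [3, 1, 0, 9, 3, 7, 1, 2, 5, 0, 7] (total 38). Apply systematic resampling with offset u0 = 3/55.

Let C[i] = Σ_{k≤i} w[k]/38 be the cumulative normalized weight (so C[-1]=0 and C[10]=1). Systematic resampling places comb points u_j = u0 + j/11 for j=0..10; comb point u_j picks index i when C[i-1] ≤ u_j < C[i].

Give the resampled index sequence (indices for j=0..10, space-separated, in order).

C = [3/38, 2/19, 2/19, 13/38, 8/19, 23/38, 12/19, 13/19, 31/38, 31/38, 1]
j=0: u_0=3/55 ∈ [0, 3/38) → index 0
j=1: u_1=8/55 ∈ [2/19, 13/38) → index 3
j=2: u_2=13/55 ∈ [2/19, 13/38) → index 3
j=3: u_3=18/55 ∈ [2/19, 13/38) → index 3
j=4: u_4=23/55 ∈ [13/38, 8/19) → index 4
j=5: u_5=28/55 ∈ [8/19, 23/38) → index 5
j=6: u_6=3/5 ∈ [8/19, 23/38) → index 5
j=7: u_7=38/55 ∈ [13/19, 31/38) → index 8
j=8: u_8=43/55 ∈ [13/19, 31/38) → index 8
j=9: u_9=48/55 ∈ [31/38, 1) → index 10
j=10: u_10=53/55 ∈ [31/38, 1) → index 10

0 3 3 3 4 5 5 8 8 10 10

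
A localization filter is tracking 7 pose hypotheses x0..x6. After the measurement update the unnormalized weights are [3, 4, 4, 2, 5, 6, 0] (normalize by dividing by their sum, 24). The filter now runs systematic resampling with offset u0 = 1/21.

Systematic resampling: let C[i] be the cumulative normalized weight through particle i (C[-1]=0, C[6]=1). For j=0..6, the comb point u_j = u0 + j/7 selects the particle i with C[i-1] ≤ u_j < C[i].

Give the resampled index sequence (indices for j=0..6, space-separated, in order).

C = [1/8, 7/24, 11/24, 13/24, 3/4, 1, 1]
j=0: u_0=1/21 ∈ [0, 1/8) → index 0
j=1: u_1=4/21 ∈ [1/8, 7/24) → index 1
j=2: u_2=1/3 ∈ [7/24, 11/24) → index 2
j=3: u_3=10/21 ∈ [11/24, 13/24) → index 3
j=4: u_4=13/21 ∈ [13/24, 3/4) → index 4
j=5: u_5=16/21 ∈ [3/4, 1) → index 5
j=6: u_6=19/21 ∈ [3/4, 1) → index 5

0 1 2 3 4 5 5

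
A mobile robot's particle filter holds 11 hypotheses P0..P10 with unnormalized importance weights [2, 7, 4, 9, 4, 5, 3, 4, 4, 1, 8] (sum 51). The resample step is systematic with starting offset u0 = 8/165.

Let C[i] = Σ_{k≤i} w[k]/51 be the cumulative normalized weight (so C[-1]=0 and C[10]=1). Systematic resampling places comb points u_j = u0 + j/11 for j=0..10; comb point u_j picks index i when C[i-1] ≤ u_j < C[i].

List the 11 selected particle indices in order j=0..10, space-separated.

1 1 2 3 3 4 5 7 8 10 10

C = [2/51, 3/17, 13/51, 22/51, 26/51, 31/51, 2/3, 38/51, 14/17, 43/51, 1]
j=0: u_0=8/165 ∈ [2/51, 3/17) → index 1
j=1: u_1=23/165 ∈ [2/51, 3/17) → index 1
j=2: u_2=38/165 ∈ [3/17, 13/51) → index 2
j=3: u_3=53/165 ∈ [13/51, 22/51) → index 3
j=4: u_4=68/165 ∈ [13/51, 22/51) → index 3
j=5: u_5=83/165 ∈ [22/51, 26/51) → index 4
j=6: u_6=98/165 ∈ [26/51, 31/51) → index 5
j=7: u_7=113/165 ∈ [2/3, 38/51) → index 7
j=8: u_8=128/165 ∈ [38/51, 14/17) → index 8
j=9: u_9=13/15 ∈ [43/51, 1) → index 10
j=10: u_10=158/165 ∈ [43/51, 1) → index 10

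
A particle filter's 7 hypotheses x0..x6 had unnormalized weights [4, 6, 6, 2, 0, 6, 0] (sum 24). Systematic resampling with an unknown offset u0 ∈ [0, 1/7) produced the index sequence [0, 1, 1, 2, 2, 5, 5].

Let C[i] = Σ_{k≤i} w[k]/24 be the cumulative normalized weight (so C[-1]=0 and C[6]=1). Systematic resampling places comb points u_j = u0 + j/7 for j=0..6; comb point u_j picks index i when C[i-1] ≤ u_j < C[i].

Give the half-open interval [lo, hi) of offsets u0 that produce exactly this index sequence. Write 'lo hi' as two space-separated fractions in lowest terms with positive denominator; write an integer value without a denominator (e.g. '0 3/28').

1/28 2/21

C = [1/6, 5/12, 2/3, 3/4, 3/4, 1, 1]
j=0 picked index 0: u0 ∈ [0, 1/6)
j=1 picked index 1: u0 ∈ [1/42, 23/84)
j=2 picked index 1: u0 ∈ [-5/42, 11/84)
j=3 picked index 2: u0 ∈ [-1/84, 5/21)
j=4 picked index 2: u0 ∈ [-13/84, 2/21)
j=5 picked index 5: u0 ∈ [1/28, 2/7)
j=6 picked index 5: u0 ∈ [-3/28, 1/7)
intersection: [1/28, 2/21)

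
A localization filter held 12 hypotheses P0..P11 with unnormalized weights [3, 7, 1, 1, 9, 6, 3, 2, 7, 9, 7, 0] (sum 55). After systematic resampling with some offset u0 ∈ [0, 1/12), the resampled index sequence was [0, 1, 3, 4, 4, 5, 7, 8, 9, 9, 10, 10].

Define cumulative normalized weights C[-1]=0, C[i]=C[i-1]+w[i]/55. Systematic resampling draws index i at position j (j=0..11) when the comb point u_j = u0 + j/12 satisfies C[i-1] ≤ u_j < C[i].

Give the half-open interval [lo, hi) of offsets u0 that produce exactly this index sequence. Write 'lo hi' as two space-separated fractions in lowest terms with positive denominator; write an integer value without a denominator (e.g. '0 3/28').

1/22 8/165

C = [3/55, 2/11, 1/5, 12/55, 21/55, 27/55, 6/11, 32/55, 39/55, 48/55, 1, 1]
j=0 picked index 0: u0 ∈ [0, 3/55)
j=1 picked index 1: u0 ∈ [-19/660, 13/132)
j=2 picked index 3: u0 ∈ [1/30, 17/330)
j=3 picked index 4: u0 ∈ [-7/220, 29/220)
j=4 picked index 4: u0 ∈ [-19/165, 8/165)
j=5 picked index 5: u0 ∈ [-23/660, 49/660)
j=6 picked index 7: u0 ∈ [1/22, 9/110)
j=7 picked index 8: u0 ∈ [-1/660, 83/660)
j=8 picked index 9: u0 ∈ [7/165, 34/165)
j=9 picked index 9: u0 ∈ [-9/220, 27/220)
j=10 picked index 10: u0 ∈ [13/330, 1/6)
j=11 picked index 10: u0 ∈ [-29/660, 1/12)
intersection: [1/22, 8/165)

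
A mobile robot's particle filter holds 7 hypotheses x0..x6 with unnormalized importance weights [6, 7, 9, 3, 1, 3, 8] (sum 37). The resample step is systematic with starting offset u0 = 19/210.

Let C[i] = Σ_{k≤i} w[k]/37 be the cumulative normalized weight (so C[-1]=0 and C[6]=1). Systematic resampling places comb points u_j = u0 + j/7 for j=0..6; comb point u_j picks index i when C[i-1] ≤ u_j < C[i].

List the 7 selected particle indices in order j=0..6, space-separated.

0 1 2 2 3 6 6

C = [6/37, 13/37, 22/37, 25/37, 26/37, 29/37, 1]
j=0: u_0=19/210 ∈ [0, 6/37) → index 0
j=1: u_1=7/30 ∈ [6/37, 13/37) → index 1
j=2: u_2=79/210 ∈ [13/37, 22/37) → index 2
j=3: u_3=109/210 ∈ [13/37, 22/37) → index 2
j=4: u_4=139/210 ∈ [22/37, 25/37) → index 3
j=5: u_5=169/210 ∈ [29/37, 1) → index 6
j=6: u_6=199/210 ∈ [29/37, 1) → index 6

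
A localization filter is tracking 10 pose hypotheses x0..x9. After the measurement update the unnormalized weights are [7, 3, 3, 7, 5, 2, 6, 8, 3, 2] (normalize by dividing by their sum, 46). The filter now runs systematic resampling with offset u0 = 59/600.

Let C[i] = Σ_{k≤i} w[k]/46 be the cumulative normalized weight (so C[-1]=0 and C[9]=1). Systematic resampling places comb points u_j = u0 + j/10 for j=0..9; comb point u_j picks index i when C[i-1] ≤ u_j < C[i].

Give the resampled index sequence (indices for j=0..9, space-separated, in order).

C = [7/46, 5/23, 13/46, 10/23, 25/46, 27/46, 33/46, 41/46, 22/23, 1]
j=0: u_0=59/600 ∈ [0, 7/46) → index 0
j=1: u_1=119/600 ∈ [7/46, 5/23) → index 1
j=2: u_2=179/600 ∈ [13/46, 10/23) → index 3
j=3: u_3=239/600 ∈ [13/46, 10/23) → index 3
j=4: u_4=299/600 ∈ [10/23, 25/46) → index 4
j=5: u_5=359/600 ∈ [27/46, 33/46) → index 6
j=6: u_6=419/600 ∈ [27/46, 33/46) → index 6
j=7: u_7=479/600 ∈ [33/46, 41/46) → index 7
j=8: u_8=539/600 ∈ [41/46, 22/23) → index 8
j=9: u_9=599/600 ∈ [22/23, 1) → index 9

0 1 3 3 4 6 6 7 8 9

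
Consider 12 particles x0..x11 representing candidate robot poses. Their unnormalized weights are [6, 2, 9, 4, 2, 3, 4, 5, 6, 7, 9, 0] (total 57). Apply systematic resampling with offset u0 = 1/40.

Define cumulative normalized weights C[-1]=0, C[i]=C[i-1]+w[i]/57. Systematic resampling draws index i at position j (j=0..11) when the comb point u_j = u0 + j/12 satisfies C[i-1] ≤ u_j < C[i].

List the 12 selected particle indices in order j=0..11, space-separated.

C = [2/19, 8/57, 17/57, 7/19, 23/57, 26/57, 10/19, 35/57, 41/57, 16/19, 1, 1]
j=0: u_0=1/40 ∈ [0, 2/19) → index 0
j=1: u_1=13/120 ∈ [2/19, 8/57) → index 1
j=2: u_2=23/120 ∈ [8/57, 17/57) → index 2
j=3: u_3=11/40 ∈ [8/57, 17/57) → index 2
j=4: u_4=43/120 ∈ [17/57, 7/19) → index 3
j=5: u_5=53/120 ∈ [23/57, 26/57) → index 5
j=6: u_6=21/40 ∈ [26/57, 10/19) → index 6
j=7: u_7=73/120 ∈ [10/19, 35/57) → index 7
j=8: u_8=83/120 ∈ [35/57, 41/57) → index 8
j=9: u_9=31/40 ∈ [41/57, 16/19) → index 9
j=10: u_10=103/120 ∈ [16/19, 1) → index 10
j=11: u_11=113/120 ∈ [16/19, 1) → index 10

0 1 2 2 3 5 6 7 8 9 10 10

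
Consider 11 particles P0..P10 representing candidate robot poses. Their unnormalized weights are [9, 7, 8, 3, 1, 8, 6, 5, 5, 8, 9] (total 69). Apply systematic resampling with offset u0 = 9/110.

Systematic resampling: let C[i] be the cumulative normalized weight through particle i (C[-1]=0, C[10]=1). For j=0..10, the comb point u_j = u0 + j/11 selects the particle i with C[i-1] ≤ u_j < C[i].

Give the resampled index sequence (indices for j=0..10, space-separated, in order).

0 1 2 3 5 6 7 8 9 10 10

C = [3/23, 16/69, 8/23, 9/23, 28/69, 12/23, 14/23, 47/69, 52/69, 20/23, 1]
j=0: u_0=9/110 ∈ [0, 3/23) → index 0
j=1: u_1=19/110 ∈ [3/23, 16/69) → index 1
j=2: u_2=29/110 ∈ [16/69, 8/23) → index 2
j=3: u_3=39/110 ∈ [8/23, 9/23) → index 3
j=4: u_4=49/110 ∈ [28/69, 12/23) → index 5
j=5: u_5=59/110 ∈ [12/23, 14/23) → index 6
j=6: u_6=69/110 ∈ [14/23, 47/69) → index 7
j=7: u_7=79/110 ∈ [47/69, 52/69) → index 8
j=8: u_8=89/110 ∈ [52/69, 20/23) → index 9
j=9: u_9=9/10 ∈ [20/23, 1) → index 10
j=10: u_10=109/110 ∈ [20/23, 1) → index 10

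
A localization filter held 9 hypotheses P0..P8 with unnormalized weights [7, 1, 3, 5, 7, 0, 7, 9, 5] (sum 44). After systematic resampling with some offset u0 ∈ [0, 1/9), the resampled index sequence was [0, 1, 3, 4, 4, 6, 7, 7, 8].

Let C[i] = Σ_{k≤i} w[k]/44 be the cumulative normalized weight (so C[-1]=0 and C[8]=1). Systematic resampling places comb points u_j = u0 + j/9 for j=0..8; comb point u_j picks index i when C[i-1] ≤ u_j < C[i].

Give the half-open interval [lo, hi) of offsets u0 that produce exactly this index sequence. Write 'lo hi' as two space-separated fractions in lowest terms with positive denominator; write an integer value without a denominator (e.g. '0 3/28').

19/396 7/99

C = [7/44, 2/11, 1/4, 4/11, 23/44, 23/44, 15/22, 39/44, 1]
j=0 picked index 0: u0 ∈ [0, 7/44)
j=1 picked index 1: u0 ∈ [19/396, 7/99)
j=2 picked index 3: u0 ∈ [1/36, 14/99)
j=3 picked index 4: u0 ∈ [1/33, 25/132)
j=4 picked index 4: u0 ∈ [-8/99, 31/396)
j=5 picked index 6: u0 ∈ [-13/396, 25/198)
j=6 picked index 7: u0 ∈ [1/66, 29/132)
j=7 picked index 7: u0 ∈ [-19/198, 43/396)
j=8 picked index 8: u0 ∈ [-1/396, 1/9)
intersection: [19/396, 7/99)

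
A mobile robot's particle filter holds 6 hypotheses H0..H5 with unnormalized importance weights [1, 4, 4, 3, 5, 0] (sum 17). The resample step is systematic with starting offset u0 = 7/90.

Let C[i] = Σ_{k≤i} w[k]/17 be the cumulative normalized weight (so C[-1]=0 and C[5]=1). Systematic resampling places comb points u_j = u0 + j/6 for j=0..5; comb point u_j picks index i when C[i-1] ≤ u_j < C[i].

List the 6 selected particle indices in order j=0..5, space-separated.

1 1 2 3 4 4

C = [1/17, 5/17, 9/17, 12/17, 1, 1]
j=0: u_0=7/90 ∈ [1/17, 5/17) → index 1
j=1: u_1=11/45 ∈ [1/17, 5/17) → index 1
j=2: u_2=37/90 ∈ [5/17, 9/17) → index 2
j=3: u_3=26/45 ∈ [9/17, 12/17) → index 3
j=4: u_4=67/90 ∈ [12/17, 1) → index 4
j=5: u_5=41/45 ∈ [12/17, 1) → index 4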